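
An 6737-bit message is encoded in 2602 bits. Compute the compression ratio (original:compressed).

Compression ratio = Original / Compressed
= 6737 / 2602 = 2.59:1


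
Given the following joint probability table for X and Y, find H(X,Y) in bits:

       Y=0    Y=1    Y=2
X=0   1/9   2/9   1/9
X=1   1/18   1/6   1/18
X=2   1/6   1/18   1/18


H(X,Y) = -Σ p(x,y) log₂ p(x,y)
  p(0,0)=1/9: -0.1111 × log₂(0.1111) = 0.3522
  p(0,1)=2/9: -0.2222 × log₂(0.2222) = 0.4822
  p(0,2)=1/9: -0.1111 × log₂(0.1111) = 0.3522
  p(1,0)=1/18: -0.0556 × log₂(0.0556) = 0.2317
  p(1,1)=1/6: -0.1667 × log₂(0.1667) = 0.4308
  p(1,2)=1/18: -0.0556 × log₂(0.0556) = 0.2317
  p(2,0)=1/6: -0.1667 × log₂(0.1667) = 0.4308
  p(2,1)=1/18: -0.0556 × log₂(0.0556) = 0.2317
  p(2,2)=1/18: -0.0556 × log₂(0.0556) = 0.2317
H(X,Y) = 2.9749 bits


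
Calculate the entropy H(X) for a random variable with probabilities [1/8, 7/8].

H(X) = -Σ p(x) log₂ p(x)
  -1/8 × log₂(1/8) = 0.3750
  -7/8 × log₂(7/8) = 0.1686
H(X) = 0.5436 bits


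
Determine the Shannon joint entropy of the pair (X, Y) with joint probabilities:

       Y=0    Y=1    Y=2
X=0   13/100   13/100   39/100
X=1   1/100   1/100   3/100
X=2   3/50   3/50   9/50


H(X,Y) = -Σ p(x,y) log₂ p(x,y)
  p(0,0)=13/100: -0.1300 × log₂(0.1300) = 0.3826
  p(0,1)=13/100: -0.1300 × log₂(0.1300) = 0.3826
  p(0,2)=39/100: -0.3900 × log₂(0.3900) = 0.5298
  p(1,0)=1/100: -0.0100 × log₂(0.0100) = 0.0664
  p(1,1)=1/100: -0.0100 × log₂(0.0100) = 0.0664
  p(1,2)=3/100: -0.0300 × log₂(0.0300) = 0.1518
  p(2,0)=3/50: -0.0600 × log₂(0.0600) = 0.2435
  p(2,1)=3/50: -0.0600 × log₂(0.0600) = 0.2435
  p(2,2)=9/50: -0.1800 × log₂(0.1800) = 0.4453
H(X,Y) = 2.5121 bits


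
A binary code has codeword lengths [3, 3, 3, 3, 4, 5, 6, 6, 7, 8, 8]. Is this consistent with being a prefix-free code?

Kraft inequality: Σ 2^(-l_i) ≤ 1 for prefix-free code
Calculating: 2^(-3) + 2^(-3) + 2^(-3) + 2^(-3) + 2^(-4) + 2^(-5) + 2^(-6) + 2^(-6) + 2^(-7) + 2^(-8) + 2^(-8)
= 0.125 + 0.125 + 0.125 + 0.125 + 0.0625 + 0.03125 + 0.015625 + 0.015625 + 0.0078125 + 0.00390625 + 0.00390625
= 0.6406
Since 0.6406 ≤ 1, prefix-free code exists


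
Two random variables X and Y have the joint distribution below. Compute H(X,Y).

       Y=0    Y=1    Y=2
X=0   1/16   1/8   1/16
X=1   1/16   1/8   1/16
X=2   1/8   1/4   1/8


H(X,Y) = -Σ p(x,y) log₂ p(x,y)
  p(0,0)=1/16: -0.0625 × log₂(0.0625) = 0.2500
  p(0,1)=1/8: -0.1250 × log₂(0.1250) = 0.3750
  p(0,2)=1/16: -0.0625 × log₂(0.0625) = 0.2500
  p(1,0)=1/16: -0.0625 × log₂(0.0625) = 0.2500
  p(1,1)=1/8: -0.1250 × log₂(0.1250) = 0.3750
  p(1,2)=1/16: -0.0625 × log₂(0.0625) = 0.2500
  p(2,0)=1/8: -0.1250 × log₂(0.1250) = 0.3750
  p(2,1)=1/4: -0.2500 × log₂(0.2500) = 0.5000
  p(2,2)=1/8: -0.1250 × log₂(0.1250) = 0.3750
H(X,Y) = 3.0000 bits


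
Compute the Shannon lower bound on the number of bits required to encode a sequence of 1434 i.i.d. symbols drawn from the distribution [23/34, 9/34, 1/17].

Entropy H = 1.1295 bits/symbol
Minimum bits = H × n = 1.1295 × 1434
= 1619.68 bits


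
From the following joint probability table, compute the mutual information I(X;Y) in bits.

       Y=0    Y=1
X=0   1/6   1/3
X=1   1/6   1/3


H(X) = 1.0000, H(Y) = 0.9183, H(X,Y) = 1.9183
I(X;Y) = H(X) + H(Y) - H(X,Y) = 0.0000 bits


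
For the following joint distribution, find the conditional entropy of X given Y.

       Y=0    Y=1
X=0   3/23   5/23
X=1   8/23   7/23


H(X|Y) = Σ_y p(y) H(X|Y=y)
  p(Y=0) = 11/23, H(X|Y=0) = 0.8454
  p(Y=1) = 12/23, H(X|Y=1) = 0.9799
H(X|Y) = 0.4783×0.8454 + 0.5217×0.9799 = 0.9155 bits


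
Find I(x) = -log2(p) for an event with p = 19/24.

Information content I(x) = -log₂(p(x))
I = -log₂(19/24) = -log₂(0.7917)
I = 0.3370 bits


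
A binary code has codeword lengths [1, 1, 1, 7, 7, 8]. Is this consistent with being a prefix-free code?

Kraft inequality: Σ 2^(-l_i) ≤ 1 for prefix-free code
Calculating: 2^(-1) + 2^(-1) + 2^(-1) + 2^(-7) + 2^(-7) + 2^(-8)
= 0.5 + 0.5 + 0.5 + 0.0078125 + 0.0078125 + 0.00390625
= 1.5195
Since 1.5195 > 1, prefix-free code does not exist


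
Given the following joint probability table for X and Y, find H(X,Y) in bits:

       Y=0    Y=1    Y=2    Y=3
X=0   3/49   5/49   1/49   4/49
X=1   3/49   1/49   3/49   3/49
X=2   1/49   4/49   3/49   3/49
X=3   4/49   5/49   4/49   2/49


H(X,Y) = -Σ p(x,y) log₂ p(x,y)
  p(0,0)=3/49: -0.0612 × log₂(0.0612) = 0.2467
  p(0,1)=5/49: -0.1020 × log₂(0.1020) = 0.3360
  p(0,2)=1/49: -0.0204 × log₂(0.0204) = 0.1146
  p(0,3)=4/49: -0.0816 × log₂(0.0816) = 0.2951
  p(1,0)=3/49: -0.0612 × log₂(0.0612) = 0.2467
  p(1,1)=1/49: -0.0204 × log₂(0.0204) = 0.1146
  p(1,2)=3/49: -0.0612 × log₂(0.0612) = 0.2467
  p(1,3)=3/49: -0.0612 × log₂(0.0612) = 0.2467
  p(2,0)=1/49: -0.0204 × log₂(0.0204) = 0.1146
  p(2,1)=4/49: -0.0816 × log₂(0.0816) = 0.2951
  p(2,2)=3/49: -0.0612 × log₂(0.0612) = 0.2467
  p(2,3)=3/49: -0.0612 × log₂(0.0612) = 0.2467
  p(3,0)=4/49: -0.0816 × log₂(0.0816) = 0.2951
  p(3,1)=5/49: -0.1020 × log₂(0.1020) = 0.3360
  p(3,2)=4/49: -0.0816 × log₂(0.0816) = 0.2951
  p(3,3)=2/49: -0.0408 × log₂(0.0408) = 0.1884
H(X,Y) = 3.8647 bits


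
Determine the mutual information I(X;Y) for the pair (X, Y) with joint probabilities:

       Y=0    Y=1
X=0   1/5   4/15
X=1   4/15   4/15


H(X) = 0.9968, H(Y) = 0.9968, H(X,Y) = 1.9899
I(X;Y) = H(X) + H(Y) - H(X,Y) = 0.0037 bits


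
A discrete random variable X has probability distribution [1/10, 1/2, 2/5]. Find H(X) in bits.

H(X) = -Σ p(x) log₂ p(x)
  -1/10 × log₂(1/10) = 0.3322
  -1/2 × log₂(1/2) = 0.5000
  -2/5 × log₂(2/5) = 0.5288
H(X) = 1.3610 bits


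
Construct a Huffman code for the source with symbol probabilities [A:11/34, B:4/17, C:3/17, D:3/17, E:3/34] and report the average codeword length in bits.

Huffman tree construction:
Combine smallest probabilities repeatedly
Resulting codes:
  A: 11 (length 2)
  B: 01 (length 2)
  C: 101 (length 3)
  D: 00 (length 2)
  E: 100 (length 3)
Average length = Σ p(s) × length(s) = 2.2647 bits


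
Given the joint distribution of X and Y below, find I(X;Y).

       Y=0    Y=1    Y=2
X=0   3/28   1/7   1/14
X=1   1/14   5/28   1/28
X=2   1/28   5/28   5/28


H(X) = 1.5722, H(Y) = 1.4926, H(X,Y) = 2.9651
I(X;Y) = H(X) + H(Y) - H(X,Y) = 0.0998 bits


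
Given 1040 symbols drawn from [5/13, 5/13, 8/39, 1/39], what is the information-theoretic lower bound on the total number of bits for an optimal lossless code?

Entropy H = 1.6647 bits/symbol
Minimum bits = H × n = 1.6647 × 1040
= 1731.31 bits


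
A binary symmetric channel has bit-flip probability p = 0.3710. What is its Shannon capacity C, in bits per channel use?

For BSC with error probability p:
C = 1 - H(p) where H(p) is binary entropy
H(0.3710) = -0.3710 × log₂(0.3710) - 0.6290 × log₂(0.6290)
H(p) = 0.9514
C = 1 - 0.9514 = 0.0486 bits/use


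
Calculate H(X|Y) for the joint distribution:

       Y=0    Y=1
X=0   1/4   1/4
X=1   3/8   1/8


H(X|Y) = Σ_y p(y) H(X|Y=y)
  p(Y=0) = 5/8, H(X|Y=0) = 0.9710
  p(Y=1) = 3/8, H(X|Y=1) = 0.9183
H(X|Y) = 0.6250×0.9710 + 0.3750×0.9183 = 0.9512 bits


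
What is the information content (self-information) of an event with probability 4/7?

Information content I(x) = -log₂(p(x))
I = -log₂(4/7) = -log₂(0.5714)
I = 0.8074 bits


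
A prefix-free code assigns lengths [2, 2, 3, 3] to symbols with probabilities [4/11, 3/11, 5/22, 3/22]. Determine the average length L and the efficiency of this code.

Average length L = Σ p_i × l_i = 2.3636 bits
Entropy H = 1.9197 bits
Efficiency η = H/L × 100% = 81.22%


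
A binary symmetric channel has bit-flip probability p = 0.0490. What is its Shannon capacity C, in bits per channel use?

For BSC with error probability p:
C = 1 - H(p) where H(p) is binary entropy
H(0.0490) = -0.0490 × log₂(0.0490) - 0.9510 × log₂(0.9510)
H(p) = 0.2821
C = 1 - 0.2821 = 0.7179 bits/use


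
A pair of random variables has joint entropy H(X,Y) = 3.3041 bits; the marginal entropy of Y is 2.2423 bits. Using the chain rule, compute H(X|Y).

Chain rule: H(X,Y) = H(X|Y) + H(Y)
H(X|Y) = H(X,Y) - H(Y) = 3.3041 - 2.2423 = 1.0618 bits


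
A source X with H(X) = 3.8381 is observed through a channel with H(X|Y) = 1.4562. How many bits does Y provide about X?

I(X;Y) = H(X) - H(X|Y)
I(X;Y) = 3.8381 - 1.4562 = 2.3819 bits


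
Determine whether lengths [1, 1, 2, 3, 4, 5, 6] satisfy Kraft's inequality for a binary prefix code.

Kraft inequality: Σ 2^(-l_i) ≤ 1 for prefix-free code
Calculating: 2^(-1) + 2^(-1) + 2^(-2) + 2^(-3) + 2^(-4) + 2^(-5) + 2^(-6)
= 0.5 + 0.5 + 0.25 + 0.125 + 0.0625 + 0.03125 + 0.015625
= 1.4844
Since 1.4844 > 1, prefix-free code does not exist


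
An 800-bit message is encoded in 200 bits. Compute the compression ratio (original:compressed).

Compression ratio = Original / Compressed
= 800 / 200 = 4.00:1


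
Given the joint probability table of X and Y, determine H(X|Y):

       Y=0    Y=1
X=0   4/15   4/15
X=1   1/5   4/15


H(X|Y) = Σ_y p(y) H(X|Y=y)
  p(Y=0) = 7/15, H(X|Y=0) = 0.9852
  p(Y=1) = 8/15, H(X|Y=1) = 1.0000
H(X|Y) = 0.4667×0.9852 + 0.5333×1.0000 = 0.9931 bits


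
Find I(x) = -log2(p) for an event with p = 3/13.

Information content I(x) = -log₂(p(x))
I = -log₂(3/13) = -log₂(0.2308)
I = 2.1155 bits


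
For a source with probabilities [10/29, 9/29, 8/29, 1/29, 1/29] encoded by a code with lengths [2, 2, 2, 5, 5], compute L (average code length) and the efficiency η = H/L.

Average length L = Σ p_i × l_i = 2.2069 bits
Entropy H = 1.9011 bits
Efficiency η = H/L × 100% = 86.15%


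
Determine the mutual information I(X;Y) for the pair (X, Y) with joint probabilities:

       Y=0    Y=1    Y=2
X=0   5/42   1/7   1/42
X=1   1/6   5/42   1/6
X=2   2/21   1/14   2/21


H(X) = 1.5403, H(Y) = 1.5751, H(X,Y) = 3.0402
I(X;Y) = H(X) + H(Y) - H(X,Y) = 0.0752 bits


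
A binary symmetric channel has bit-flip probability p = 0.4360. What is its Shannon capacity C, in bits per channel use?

For BSC with error probability p:
C = 1 - H(p) where H(p) is binary entropy
H(0.4360) = -0.4360 × log₂(0.4360) - 0.5640 × log₂(0.5640)
H(p) = 0.9881
C = 1 - 0.9881 = 0.0119 bits/use


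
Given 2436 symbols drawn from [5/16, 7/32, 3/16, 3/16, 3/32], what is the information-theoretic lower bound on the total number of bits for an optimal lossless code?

Entropy H = 2.2298 bits/symbol
Minimum bits = H × n = 2.2298 × 2436
= 5431.88 bits


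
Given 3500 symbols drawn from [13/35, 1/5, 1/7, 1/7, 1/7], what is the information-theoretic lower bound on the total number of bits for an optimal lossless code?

Entropy H = 2.1983 bits/symbol
Minimum bits = H × n = 2.1983 × 3500
= 7693.88 bits


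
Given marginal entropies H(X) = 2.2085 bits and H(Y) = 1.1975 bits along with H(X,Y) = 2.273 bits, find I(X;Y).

I(X;Y) = H(X) + H(Y) - H(X,Y)
I(X;Y) = 2.2085 + 1.1975 - 2.273 = 1.133 bits


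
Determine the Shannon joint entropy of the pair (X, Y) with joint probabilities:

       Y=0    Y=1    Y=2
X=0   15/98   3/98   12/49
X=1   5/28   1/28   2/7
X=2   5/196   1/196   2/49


H(X,Y) = -Σ p(x,y) log₂ p(x,y)
  p(0,0)=15/98: -0.1531 × log₂(0.1531) = 0.4145
  p(0,1)=3/98: -0.0306 × log₂(0.0306) = 0.1540
  p(0,2)=12/49: -0.2449 × log₂(0.2449) = 0.4971
  p(1,0)=5/28: -0.1786 × log₂(0.1786) = 0.4438
  p(1,1)=1/28: -0.0357 × log₂(0.0357) = 0.1717
  p(1,2)=2/7: -0.2857 × log₂(0.2857) = 0.5164
  p(2,0)=5/196: -0.0255 × log₂(0.0255) = 0.1350
  p(2,1)=1/196: -0.0051 × log₂(0.0051) = 0.0389
  p(2,2)=2/49: -0.0408 × log₂(0.0408) = 0.1884
H(X,Y) = 2.5596 bits


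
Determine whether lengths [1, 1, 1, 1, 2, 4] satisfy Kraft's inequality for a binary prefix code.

Kraft inequality: Σ 2^(-l_i) ≤ 1 for prefix-free code
Calculating: 2^(-1) + 2^(-1) + 2^(-1) + 2^(-1) + 2^(-2) + 2^(-4)
= 0.5 + 0.5 + 0.5 + 0.5 + 0.25 + 0.0625
= 2.3125
Since 2.3125 > 1, prefix-free code does not exist


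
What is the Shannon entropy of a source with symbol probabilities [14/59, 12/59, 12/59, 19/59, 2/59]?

H(X) = -Σ p(x) log₂ p(x)
  -14/59 × log₂(14/59) = 0.4924
  -12/59 × log₂(12/59) = 0.4673
  -12/59 × log₂(12/59) = 0.4673
  -19/59 × log₂(19/59) = 0.5264
  -2/59 × log₂(2/59) = 0.1655
H(X) = 2.1190 bits


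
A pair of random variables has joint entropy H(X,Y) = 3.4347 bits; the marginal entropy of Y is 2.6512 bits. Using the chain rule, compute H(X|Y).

Chain rule: H(X,Y) = H(X|Y) + H(Y)
H(X|Y) = H(X,Y) - H(Y) = 3.4347 - 2.6512 = 0.7835 bits


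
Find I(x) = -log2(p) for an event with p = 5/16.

Information content I(x) = -log₂(p(x))
I = -log₂(5/16) = -log₂(0.3125)
I = 1.6781 bits


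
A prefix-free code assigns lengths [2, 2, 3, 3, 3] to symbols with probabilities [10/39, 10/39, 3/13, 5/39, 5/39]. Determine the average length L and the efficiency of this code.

Average length L = Σ p_i × l_i = 2.4872 bits
Entropy H = 2.2550 bits
Efficiency η = H/L × 100% = 90.66%


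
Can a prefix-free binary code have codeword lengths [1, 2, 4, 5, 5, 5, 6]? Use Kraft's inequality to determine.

Kraft inequality: Σ 2^(-l_i) ≤ 1 for prefix-free code
Calculating: 2^(-1) + 2^(-2) + 2^(-4) + 2^(-5) + 2^(-5) + 2^(-5) + 2^(-6)
= 0.5 + 0.25 + 0.0625 + 0.03125 + 0.03125 + 0.03125 + 0.015625
= 0.9219
Since 0.9219 ≤ 1, prefix-free code exists


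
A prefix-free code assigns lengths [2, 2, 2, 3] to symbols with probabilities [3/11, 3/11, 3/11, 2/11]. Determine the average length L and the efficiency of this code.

Average length L = Σ p_i × l_i = 2.1818 bits
Entropy H = 1.9808 bits
Efficiency η = H/L × 100% = 90.79%


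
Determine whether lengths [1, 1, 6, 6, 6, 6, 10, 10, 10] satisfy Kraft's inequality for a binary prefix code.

Kraft inequality: Σ 2^(-l_i) ≤ 1 for prefix-free code
Calculating: 2^(-1) + 2^(-1) + 2^(-6) + 2^(-6) + 2^(-6) + 2^(-6) + 2^(-10) + 2^(-10) + 2^(-10)
= 0.5 + 0.5 + 0.015625 + 0.015625 + 0.015625 + 0.015625 + 0.0009765625 + 0.0009765625 + 0.0009765625
= 1.0654
Since 1.0654 > 1, prefix-free code does not exist


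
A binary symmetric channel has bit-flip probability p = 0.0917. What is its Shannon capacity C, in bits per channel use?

For BSC with error probability p:
C = 1 - H(p) where H(p) is binary entropy
H(0.0917) = -0.0917 × log₂(0.0917) - 0.9083 × log₂(0.9083)
H(p) = 0.4421
C = 1 - 0.4421 = 0.5579 bits/use


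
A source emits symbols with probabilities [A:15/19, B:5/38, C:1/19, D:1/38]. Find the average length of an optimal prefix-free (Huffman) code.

Huffman tree construction:
Combine smallest probabilities repeatedly
Resulting codes:
  A: 1 (length 1)
  B: 01 (length 2)
  C: 001 (length 3)
  D: 000 (length 3)
Average length = Σ p(s) × length(s) = 1.2895 bits


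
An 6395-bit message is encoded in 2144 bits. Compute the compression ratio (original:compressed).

Compression ratio = Original / Compressed
= 6395 / 2144 = 2.98:1


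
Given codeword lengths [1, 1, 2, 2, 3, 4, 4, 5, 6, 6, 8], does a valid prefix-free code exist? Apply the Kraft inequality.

Kraft inequality: Σ 2^(-l_i) ≤ 1 for prefix-free code
Calculating: 2^(-1) + 2^(-1) + 2^(-2) + 2^(-2) + 2^(-3) + 2^(-4) + 2^(-4) + 2^(-5) + 2^(-6) + 2^(-6) + 2^(-8)
= 0.5 + 0.5 + 0.25 + 0.25 + 0.125 + 0.0625 + 0.0625 + 0.03125 + 0.015625 + 0.015625 + 0.00390625
= 1.8164
Since 1.8164 > 1, prefix-free code does not exist


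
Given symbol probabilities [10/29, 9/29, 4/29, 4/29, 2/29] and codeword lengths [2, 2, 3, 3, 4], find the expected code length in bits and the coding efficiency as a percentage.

Average length L = Σ p_i × l_i = 2.4138 bits
Entropy H = 2.1080 bits
Efficiency η = H/L × 100% = 87.33%


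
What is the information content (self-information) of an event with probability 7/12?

Information content I(x) = -log₂(p(x))
I = -log₂(7/12) = -log₂(0.5833)
I = 0.7776 bits


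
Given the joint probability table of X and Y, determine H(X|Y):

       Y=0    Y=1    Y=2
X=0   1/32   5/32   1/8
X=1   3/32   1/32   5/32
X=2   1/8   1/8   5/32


H(X|Y) = Σ_y p(y) H(X|Y=y)
  p(Y=0) = 1/4, H(X|Y=0) = 1.4056
  p(Y=1) = 5/16, H(X|Y=1) = 1.3610
  p(Y=2) = 7/16, H(X|Y=2) = 1.5774
H(X|Y) = 0.2500×1.4056 + 0.3125×1.3610 + 0.4375×1.5774 = 1.4668 bits


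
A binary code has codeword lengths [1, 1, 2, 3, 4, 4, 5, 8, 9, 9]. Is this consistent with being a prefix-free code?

Kraft inequality: Σ 2^(-l_i) ≤ 1 for prefix-free code
Calculating: 2^(-1) + 2^(-1) + 2^(-2) + 2^(-3) + 2^(-4) + 2^(-4) + 2^(-5) + 2^(-8) + 2^(-9) + 2^(-9)
= 0.5 + 0.5 + 0.25 + 0.125 + 0.0625 + 0.0625 + 0.03125 + 0.00390625 + 0.001953125 + 0.001953125
= 1.5391
Since 1.5391 > 1, prefix-free code does not exist


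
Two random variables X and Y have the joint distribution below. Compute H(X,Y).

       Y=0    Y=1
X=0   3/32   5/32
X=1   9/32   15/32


H(X,Y) = -Σ p(x,y) log₂ p(x,y)
  p(0,0)=3/32: -0.0938 × log₂(0.0938) = 0.3202
  p(0,1)=5/32: -0.1562 × log₂(0.1562) = 0.4184
  p(1,0)=9/32: -0.2812 × log₂(0.2812) = 0.5147
  p(1,1)=15/32: -0.4688 × log₂(0.4688) = 0.5124
H(X,Y) = 1.7657 bits


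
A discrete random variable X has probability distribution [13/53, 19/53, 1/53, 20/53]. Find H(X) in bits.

H(X) = -Σ p(x) log₂ p(x)
  -13/53 × log₂(13/53) = 0.4973
  -19/53 × log₂(19/53) = 0.5306
  -1/53 × log₂(1/53) = 0.1081
  -20/53 × log₂(20/53) = 0.5306
H(X) = 1.6665 bits


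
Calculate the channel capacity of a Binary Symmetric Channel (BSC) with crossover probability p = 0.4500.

For BSC with error probability p:
C = 1 - H(p) where H(p) is binary entropy
H(0.4500) = -0.4500 × log₂(0.4500) - 0.5500 × log₂(0.5500)
H(p) = 0.9928
C = 1 - 0.9928 = 0.0072 bits/use


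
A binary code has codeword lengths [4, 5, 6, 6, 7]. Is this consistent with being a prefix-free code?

Kraft inequality: Σ 2^(-l_i) ≤ 1 for prefix-free code
Calculating: 2^(-4) + 2^(-5) + 2^(-6) + 2^(-6) + 2^(-7)
= 0.0625 + 0.03125 + 0.015625 + 0.015625 + 0.0078125
= 0.1328
Since 0.1328 ≤ 1, prefix-free code exists


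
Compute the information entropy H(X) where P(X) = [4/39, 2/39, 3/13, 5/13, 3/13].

H(X) = -Σ p(x) log₂ p(x)
  -4/39 × log₂(4/39) = 0.3370
  -2/39 × log₂(2/39) = 0.2198
  -3/13 × log₂(3/13) = 0.4882
  -5/13 × log₂(5/13) = 0.5302
  -3/13 × log₂(3/13) = 0.4882
H(X) = 2.0633 bits


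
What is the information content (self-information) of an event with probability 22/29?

Information content I(x) = -log₂(p(x))
I = -log₂(22/29) = -log₂(0.7586)
I = 0.3985 bits


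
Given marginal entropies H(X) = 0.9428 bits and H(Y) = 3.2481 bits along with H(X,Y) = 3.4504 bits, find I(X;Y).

I(X;Y) = H(X) + H(Y) - H(X,Y)
I(X;Y) = 0.9428 + 3.2481 - 3.4504 = 0.7405 bits


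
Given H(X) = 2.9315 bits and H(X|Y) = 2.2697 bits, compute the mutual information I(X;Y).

I(X;Y) = H(X) - H(X|Y)
I(X;Y) = 2.9315 - 2.2697 = 0.6618 bits


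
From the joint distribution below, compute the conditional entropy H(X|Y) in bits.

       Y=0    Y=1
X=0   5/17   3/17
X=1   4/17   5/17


H(X|Y) = Σ_y p(y) H(X|Y=y)
  p(Y=0) = 9/17, H(X|Y=0) = 0.9911
  p(Y=1) = 8/17, H(X|Y=1) = 0.9544
H(X|Y) = 0.5294×0.9911 + 0.4706×0.9544 = 0.9738 bits


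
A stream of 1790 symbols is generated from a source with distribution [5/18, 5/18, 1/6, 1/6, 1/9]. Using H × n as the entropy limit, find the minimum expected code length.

Entropy H = 2.2405 bits/symbol
Minimum bits = H × n = 2.2405 × 1790
= 4010.55 bits


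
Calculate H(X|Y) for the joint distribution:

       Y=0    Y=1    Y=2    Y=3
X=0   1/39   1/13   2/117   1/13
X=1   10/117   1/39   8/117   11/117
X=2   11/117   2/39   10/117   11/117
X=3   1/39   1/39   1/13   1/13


H(X|Y) = Σ_y p(y) H(X|Y=y)
  p(Y=0) = 3/13, H(X|Y=0) = 1.7629
  p(Y=1) = 7/39, H(X|Y=1) = 1.8424
  p(Y=2) = 29/117, H(X|Y=2) = 1.8322
  p(Y=3) = 40/117, H(X|Y=3) = 1.9928
H(X|Y) = 0.2308×1.7629 + 0.1795×1.8424 + 0.2479×1.8322 + 0.3419×1.9928 = 1.8729 bits


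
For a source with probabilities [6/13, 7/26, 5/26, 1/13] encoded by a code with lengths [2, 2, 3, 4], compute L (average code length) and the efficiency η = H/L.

Average length L = Σ p_i × l_i = 2.3462 bits
Entropy H = 1.7666 bits
Efficiency η = H/L × 100% = 75.30%


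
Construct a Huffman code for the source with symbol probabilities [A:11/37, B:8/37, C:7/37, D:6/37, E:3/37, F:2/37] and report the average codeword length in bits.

Huffman tree construction:
Combine smallest probabilities repeatedly
Resulting codes:
  A: 10 (length 2)
  B: 01 (length 2)
  C: 00 (length 2)
  D: 111 (length 3)
  E: 1101 (length 4)
  F: 1100 (length 4)
Average length = Σ p(s) × length(s) = 2.4324 bits


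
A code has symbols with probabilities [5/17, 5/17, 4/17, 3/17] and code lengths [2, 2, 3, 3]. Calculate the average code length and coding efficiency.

Average length L = Σ p_i × l_i = 2.4118 bits
Entropy H = 1.9713 bits
Efficiency η = H/L × 100% = 81.74%


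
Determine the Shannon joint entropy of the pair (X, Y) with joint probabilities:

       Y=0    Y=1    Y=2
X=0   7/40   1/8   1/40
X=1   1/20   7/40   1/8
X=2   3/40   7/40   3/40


H(X,Y) = -Σ p(x,y) log₂ p(x,y)
  p(0,0)=7/40: -0.1750 × log₂(0.1750) = 0.4401
  p(0,1)=1/8: -0.1250 × log₂(0.1250) = 0.3750
  p(0,2)=1/40: -0.0250 × log₂(0.0250) = 0.1330
  p(1,0)=1/20: -0.0500 × log₂(0.0500) = 0.2161
  p(1,1)=7/40: -0.1750 × log₂(0.1750) = 0.4401
  p(1,2)=1/8: -0.1250 × log₂(0.1250) = 0.3750
  p(2,0)=3/40: -0.0750 × log₂(0.0750) = 0.2803
  p(2,1)=7/40: -0.1750 × log₂(0.1750) = 0.4401
  p(2,2)=3/40: -0.0750 × log₂(0.0750) = 0.2803
H(X,Y) = 2.9798 bits


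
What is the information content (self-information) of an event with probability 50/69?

Information content I(x) = -log₂(p(x))
I = -log₂(50/69) = -log₂(0.7246)
I = 0.4647 bits


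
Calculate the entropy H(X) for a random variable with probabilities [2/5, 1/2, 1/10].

H(X) = -Σ p(x) log₂ p(x)
  -2/5 × log₂(2/5) = 0.5288
  -1/2 × log₂(1/2) = 0.5000
  -1/10 × log₂(1/10) = 0.3322
H(X) = 1.3610 bits


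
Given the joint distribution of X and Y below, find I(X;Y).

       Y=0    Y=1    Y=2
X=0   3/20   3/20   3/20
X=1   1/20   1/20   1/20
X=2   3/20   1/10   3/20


H(X) = 1.4577, H(Y) = 1.5813, H(X,Y) = 3.0332
I(X;Y) = H(X) + H(Y) - H(X,Y) = 0.0058 bits


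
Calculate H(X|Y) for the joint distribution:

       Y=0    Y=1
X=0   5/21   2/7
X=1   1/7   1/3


H(X|Y) = Σ_y p(y) H(X|Y=y)
  p(Y=0) = 8/21, H(X|Y=0) = 0.9544
  p(Y=1) = 13/21, H(X|Y=1) = 0.9957
H(X|Y) = 0.3810×0.9544 + 0.6190×0.9957 = 0.9800 bits


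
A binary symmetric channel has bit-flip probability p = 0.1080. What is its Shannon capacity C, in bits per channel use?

For BSC with error probability p:
C = 1 - H(p) where H(p) is binary entropy
H(0.1080) = -0.1080 × log₂(0.1080) - 0.8920 × log₂(0.8920)
H(p) = 0.4939
C = 1 - 0.4939 = 0.5061 bits/use


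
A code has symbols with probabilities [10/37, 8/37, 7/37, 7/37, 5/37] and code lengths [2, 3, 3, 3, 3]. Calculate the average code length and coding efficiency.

Average length L = Σ p_i × l_i = 2.7297 bits
Entropy H = 2.2870 bits
Efficiency η = H/L × 100% = 83.78%


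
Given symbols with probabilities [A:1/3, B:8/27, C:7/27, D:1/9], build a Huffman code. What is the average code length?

Huffman tree construction:
Combine smallest probabilities repeatedly
Resulting codes:
  A: 11 (length 2)
  B: 10 (length 2)
  C: 01 (length 2)
  D: 00 (length 2)
Average length = Σ p(s) × length(s) = 2.0000 bits


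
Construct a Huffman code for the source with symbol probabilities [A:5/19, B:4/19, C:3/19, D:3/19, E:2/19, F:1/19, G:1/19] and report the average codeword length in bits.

Huffman tree construction:
Combine smallest probabilities repeatedly
Resulting codes:
  A: 10 (length 2)
  B: 00 (length 2)
  C: 110 (length 3)
  D: 111 (length 3)
  E: 010 (length 3)
  F: 0110 (length 4)
  G: 0111 (length 4)
Average length = Σ p(s) × length(s) = 2.6316 bits


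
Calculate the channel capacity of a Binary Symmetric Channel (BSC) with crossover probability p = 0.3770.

For BSC with error probability p:
C = 1 - H(p) where H(p) is binary entropy
H(0.3770) = -0.3770 × log₂(0.3770) - 0.6230 × log₂(0.6230)
H(p) = 0.9559
C = 1 - 0.9559 = 0.0441 bits/use


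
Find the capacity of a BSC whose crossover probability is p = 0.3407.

For BSC with error probability p:
C = 1 - H(p) where H(p) is binary entropy
H(0.3407) = -0.3407 × log₂(0.3407) - 0.6593 × log₂(0.6593)
H(p) = 0.9255
C = 1 - 0.9255 = 0.0745 bits/use


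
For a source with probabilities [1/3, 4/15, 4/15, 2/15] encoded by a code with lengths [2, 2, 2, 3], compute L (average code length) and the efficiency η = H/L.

Average length L = Σ p_i × l_i = 2.1333 bits
Entropy H = 1.9329 bits
Efficiency η = H/L × 100% = 90.61%


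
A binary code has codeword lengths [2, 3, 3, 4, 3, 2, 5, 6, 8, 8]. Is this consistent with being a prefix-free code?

Kraft inequality: Σ 2^(-l_i) ≤ 1 for prefix-free code
Calculating: 2^(-2) + 2^(-3) + 2^(-3) + 2^(-4) + 2^(-3) + 2^(-2) + 2^(-5) + 2^(-6) + 2^(-8) + 2^(-8)
= 0.25 + 0.125 + 0.125 + 0.0625 + 0.125 + 0.25 + 0.03125 + 0.015625 + 0.00390625 + 0.00390625
= 0.9922
Since 0.9922 ≤ 1, prefix-free code exists


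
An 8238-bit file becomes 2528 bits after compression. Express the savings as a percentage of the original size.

Space savings = (1 - Compressed/Original) × 100%
= (1 - 2528/8238) × 100%
= 69.31%


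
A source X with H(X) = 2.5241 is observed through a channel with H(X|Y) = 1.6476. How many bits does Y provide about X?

I(X;Y) = H(X) - H(X|Y)
I(X;Y) = 2.5241 - 1.6476 = 0.8765 bits


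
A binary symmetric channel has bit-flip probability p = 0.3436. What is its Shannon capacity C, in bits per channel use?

For BSC with error probability p:
C = 1 - H(p) where H(p) is binary entropy
H(0.3436) = -0.3436 × log₂(0.3436) - 0.6564 × log₂(0.6564)
H(p) = 0.9282
C = 1 - 0.9282 = 0.0718 bits/use


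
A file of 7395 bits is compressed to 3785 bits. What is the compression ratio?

Compression ratio = Original / Compressed
= 7395 / 3785 = 1.95:1


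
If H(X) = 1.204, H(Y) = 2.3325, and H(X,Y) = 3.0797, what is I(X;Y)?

I(X;Y) = H(X) + H(Y) - H(X,Y)
I(X;Y) = 1.204 + 2.3325 - 3.0797 = 0.4568 bits


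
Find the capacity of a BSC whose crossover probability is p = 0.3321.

For BSC with error probability p:
C = 1 - H(p) where H(p) is binary entropy
H(0.3321) = -0.3321 × log₂(0.3321) - 0.6679 × log₂(0.6679)
H(p) = 0.9171
C = 1 - 0.9171 = 0.0829 bits/use


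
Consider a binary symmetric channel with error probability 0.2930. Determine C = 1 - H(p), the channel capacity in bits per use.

For BSC with error probability p:
C = 1 - H(p) where H(p) is binary entropy
H(0.2930) = -0.2930 × log₂(0.2930) - 0.7070 × log₂(0.7070)
H(p) = 0.8726
C = 1 - 0.8726 = 0.1274 bits/use


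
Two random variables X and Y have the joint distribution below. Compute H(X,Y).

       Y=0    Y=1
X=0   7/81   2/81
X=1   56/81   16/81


H(X,Y) = -Σ p(x,y) log₂ p(x,y)
  p(0,0)=7/81: -0.0864 × log₂(0.0864) = 0.3053
  p(0,1)=2/81: -0.0247 × log₂(0.0247) = 0.1318
  p(1,0)=56/81: -0.6914 × log₂(0.6914) = 0.3681
  p(1,1)=16/81: -0.1975 × log₂(0.1975) = 0.4622
H(X,Y) = 1.2675 bits


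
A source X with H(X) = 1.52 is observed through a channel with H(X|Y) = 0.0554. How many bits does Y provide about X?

I(X;Y) = H(X) - H(X|Y)
I(X;Y) = 1.52 - 0.0554 = 1.4646 bits


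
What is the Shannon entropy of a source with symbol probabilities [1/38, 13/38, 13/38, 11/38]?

H(X) = -Σ p(x) log₂ p(x)
  -1/38 × log₂(1/38) = 0.1381
  -13/38 × log₂(13/38) = 0.5294
  -13/38 × log₂(13/38) = 0.5294
  -11/38 × log₂(11/38) = 0.5177
H(X) = 1.7146 bits


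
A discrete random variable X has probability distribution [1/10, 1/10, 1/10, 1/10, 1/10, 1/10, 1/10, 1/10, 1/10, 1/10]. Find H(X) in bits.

H(X) = -Σ p(x) log₂ p(x)
  -1/10 × log₂(1/10) = 0.3322
  -1/10 × log₂(1/10) = 0.3322
  -1/10 × log₂(1/10) = 0.3322
  -1/10 × log₂(1/10) = 0.3322
  -1/10 × log₂(1/10) = 0.3322
  -1/10 × log₂(1/10) = 0.3322
  -1/10 × log₂(1/10) = 0.3322
  -1/10 × log₂(1/10) = 0.3322
  -1/10 × log₂(1/10) = 0.3322
  -1/10 × log₂(1/10) = 0.3322
H(X) = 3.3219 bits


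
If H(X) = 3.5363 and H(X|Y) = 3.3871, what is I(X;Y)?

I(X;Y) = H(X) - H(X|Y)
I(X;Y) = 3.5363 - 3.3871 = 0.1492 bits


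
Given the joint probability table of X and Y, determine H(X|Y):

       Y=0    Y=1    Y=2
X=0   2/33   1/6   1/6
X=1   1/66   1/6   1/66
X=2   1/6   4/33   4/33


H(X|Y) = Σ_y p(y) H(X|Y=y)
  p(Y=0) = 8/33, H(X|Y=0) = 1.1216
  p(Y=1) = 5/11, H(X|Y=1) = 1.5700
  p(Y=2) = 10/33, H(X|Y=2) = 1.2192
H(X|Y) = 0.2424×1.1216 + 0.4545×1.5700 + 0.3030×1.2192 = 1.3550 bits


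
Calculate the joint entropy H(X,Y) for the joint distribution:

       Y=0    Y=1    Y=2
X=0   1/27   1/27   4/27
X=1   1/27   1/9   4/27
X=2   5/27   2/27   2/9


H(X,Y) = -Σ p(x,y) log₂ p(x,y)
  p(0,0)=1/27: -0.0370 × log₂(0.0370) = 0.1761
  p(0,1)=1/27: -0.0370 × log₂(0.0370) = 0.1761
  p(0,2)=4/27: -0.1481 × log₂(0.1481) = 0.4081
  p(1,0)=1/27: -0.0370 × log₂(0.0370) = 0.1761
  p(1,1)=1/9: -0.1111 × log₂(0.1111) = 0.3522
  p(1,2)=4/27: -0.1481 × log₂(0.1481) = 0.4081
  p(2,0)=5/27: -0.1852 × log₂(0.1852) = 0.4505
  p(2,1)=2/27: -0.0741 × log₂(0.0741) = 0.2781
  p(2,2)=2/9: -0.2222 × log₂(0.2222) = 0.4822
H(X,Y) = 2.9077 bits


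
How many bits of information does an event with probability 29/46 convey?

Information content I(x) = -log₂(p(x))
I = -log₂(29/46) = -log₂(0.6304)
I = 0.6656 bits


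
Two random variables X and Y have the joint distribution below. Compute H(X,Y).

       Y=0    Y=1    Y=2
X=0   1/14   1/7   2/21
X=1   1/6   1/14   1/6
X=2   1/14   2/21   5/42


H(X,Y) = -Σ p(x,y) log₂ p(x,y)
  p(0,0)=1/14: -0.0714 × log₂(0.0714) = 0.2720
  p(0,1)=1/7: -0.1429 × log₂(0.1429) = 0.4011
  p(0,2)=2/21: -0.0952 × log₂(0.0952) = 0.3231
  p(1,0)=1/6: -0.1667 × log₂(0.1667) = 0.4308
  p(1,1)=1/14: -0.0714 × log₂(0.0714) = 0.2720
  p(1,2)=1/6: -0.1667 × log₂(0.1667) = 0.4308
  p(2,0)=1/14: -0.0714 × log₂(0.0714) = 0.2720
  p(2,1)=2/21: -0.0952 × log₂(0.0952) = 0.3231
  p(2,2)=5/42: -0.1190 × log₂(0.1190) = 0.3655
H(X,Y) = 3.0902 bits


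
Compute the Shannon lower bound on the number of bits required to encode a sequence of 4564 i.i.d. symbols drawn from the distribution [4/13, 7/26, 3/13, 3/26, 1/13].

Entropy H = 2.1652 bits/symbol
Minimum bits = H × n = 2.1652 × 4564
= 9881.99 bits


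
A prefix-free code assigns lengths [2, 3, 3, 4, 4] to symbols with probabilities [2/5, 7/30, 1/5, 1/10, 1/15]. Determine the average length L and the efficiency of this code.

Average length L = Σ p_i × l_i = 2.7667 bits
Entropy H = 2.0757 bits
Efficiency η = H/L × 100% = 75.03%


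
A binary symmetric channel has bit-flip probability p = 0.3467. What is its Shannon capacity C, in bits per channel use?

For BSC with error probability p:
C = 1 - H(p) where H(p) is binary entropy
H(0.3467) = -0.3467 × log₂(0.3467) - 0.6533 × log₂(0.6533)
H(p) = 0.9311
C = 1 - 0.9311 = 0.0689 bits/use


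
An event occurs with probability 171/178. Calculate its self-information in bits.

Information content I(x) = -log₂(p(x))
I = -log₂(171/178) = -log₂(0.9607)
I = 0.0579 bits


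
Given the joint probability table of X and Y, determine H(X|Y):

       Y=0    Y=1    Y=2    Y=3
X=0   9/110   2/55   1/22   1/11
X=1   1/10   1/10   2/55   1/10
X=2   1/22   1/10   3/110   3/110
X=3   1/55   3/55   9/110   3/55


H(X|Y) = Σ_y p(y) H(X|Y=y)
  p(Y=0) = 27/110, H(X|Y=0) = 1.7848
  p(Y=1) = 16/55, H(X|Y=1) = 1.8870
  p(Y=2) = 21/110, H(X|Y=2) = 1.8736
  p(Y=3) = 3/11, H(X|Y=3) = 1.8556
H(X|Y) = 0.2455×1.7848 + 0.2909×1.8870 + 0.1909×1.8736 + 0.2727×1.8556 = 1.8508 bits


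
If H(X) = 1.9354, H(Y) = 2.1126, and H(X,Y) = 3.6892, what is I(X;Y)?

I(X;Y) = H(X) + H(Y) - H(X,Y)
I(X;Y) = 1.9354 + 2.1126 - 3.6892 = 0.3588 bits


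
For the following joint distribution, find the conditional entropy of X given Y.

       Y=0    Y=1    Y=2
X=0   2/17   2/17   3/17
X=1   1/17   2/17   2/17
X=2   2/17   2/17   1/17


H(X|Y) = Σ_y p(y) H(X|Y=y)
  p(Y=0) = 5/17, H(X|Y=0) = 1.5219
  p(Y=1) = 6/17, H(X|Y=1) = 1.5850
  p(Y=2) = 6/17, H(X|Y=2) = 1.4591
H(X|Y) = 0.2941×1.5219 + 0.3529×1.5850 + 0.3529×1.4591 = 1.5220 bits


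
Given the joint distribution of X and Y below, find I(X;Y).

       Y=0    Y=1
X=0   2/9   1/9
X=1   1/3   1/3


H(X) = 0.9183, H(Y) = 0.9911, H(X,Y) = 1.8911
I(X;Y) = H(X) + H(Y) - H(X,Y) = 0.0183 bits


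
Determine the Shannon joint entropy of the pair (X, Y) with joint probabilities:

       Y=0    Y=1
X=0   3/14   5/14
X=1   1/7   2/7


H(X,Y) = -Σ p(x,y) log₂ p(x,y)
  p(0,0)=3/14: -0.2143 × log₂(0.2143) = 0.4762
  p(0,1)=5/14: -0.3571 × log₂(0.3571) = 0.5305
  p(1,0)=1/7: -0.1429 × log₂(0.1429) = 0.4011
  p(1,1)=2/7: -0.2857 × log₂(0.2857) = 0.5164
H(X,Y) = 1.9242 bits


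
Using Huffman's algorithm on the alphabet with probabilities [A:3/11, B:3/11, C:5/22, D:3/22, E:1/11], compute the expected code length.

Huffman tree construction:
Combine smallest probabilities repeatedly
Resulting codes:
  A: 10 (length 2)
  B: 11 (length 2)
  C: 00 (length 2)
  D: 011 (length 3)
  E: 010 (length 3)
Average length = Σ p(s) × length(s) = 2.2273 bits


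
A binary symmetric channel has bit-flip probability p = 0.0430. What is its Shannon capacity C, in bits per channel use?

For BSC with error probability p:
C = 1 - H(p) where H(p) is binary entropy
H(0.0430) = -0.0430 × log₂(0.0430) - 0.9570 × log₂(0.9570)
H(p) = 0.2559
C = 1 - 0.2559 = 0.7441 bits/use


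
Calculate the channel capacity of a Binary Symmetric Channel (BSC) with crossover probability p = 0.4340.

For BSC with error probability p:
C = 1 - H(p) where H(p) is binary entropy
H(0.4340) = -0.4340 × log₂(0.4340) - 0.5660 × log₂(0.5660)
H(p) = 0.9874
C = 1 - 0.9874 = 0.0126 bits/use


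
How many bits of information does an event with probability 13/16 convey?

Information content I(x) = -log₂(p(x))
I = -log₂(13/16) = -log₂(0.8125)
I = 0.2996 bits


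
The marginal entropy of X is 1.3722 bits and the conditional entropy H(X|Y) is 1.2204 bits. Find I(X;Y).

I(X;Y) = H(X) - H(X|Y)
I(X;Y) = 1.3722 - 1.2204 = 0.1518 bits


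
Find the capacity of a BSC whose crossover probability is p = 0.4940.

For BSC with error probability p:
C = 1 - H(p) where H(p) is binary entropy
H(0.4940) = -0.4940 × log₂(0.4940) - 0.5060 × log₂(0.5060)
H(p) = 0.9999
C = 1 - 0.9999 = 0.0001 bits/use


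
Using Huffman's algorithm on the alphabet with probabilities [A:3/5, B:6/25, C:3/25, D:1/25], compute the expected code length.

Huffman tree construction:
Combine smallest probabilities repeatedly
Resulting codes:
  A: 1 (length 1)
  B: 01 (length 2)
  C: 001 (length 3)
  D: 000 (length 3)
Average length = Σ p(s) × length(s) = 1.5600 bits


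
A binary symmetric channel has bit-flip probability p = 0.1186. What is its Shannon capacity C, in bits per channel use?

For BSC with error probability p:
C = 1 - H(p) where H(p) is binary entropy
H(0.1186) = -0.1186 × log₂(0.1186) - 0.8814 × log₂(0.8814)
H(p) = 0.5253
C = 1 - 0.5253 = 0.4747 bits/use


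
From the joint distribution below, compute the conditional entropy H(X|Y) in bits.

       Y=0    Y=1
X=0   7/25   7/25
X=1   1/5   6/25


H(X|Y) = Σ_y p(y) H(X|Y=y)
  p(Y=0) = 12/25, H(X|Y=0) = 0.9799
  p(Y=1) = 13/25, H(X|Y=1) = 0.9957
H(X|Y) = 0.4800×0.9799 + 0.5200×0.9957 = 0.9881 bits


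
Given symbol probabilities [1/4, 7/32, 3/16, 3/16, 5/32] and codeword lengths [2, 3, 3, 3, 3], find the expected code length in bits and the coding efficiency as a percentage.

Average length L = Σ p_i × l_i = 2.7500 bits
Entropy H = 2.3037 bits
Efficiency η = H/L × 100% = 83.77%


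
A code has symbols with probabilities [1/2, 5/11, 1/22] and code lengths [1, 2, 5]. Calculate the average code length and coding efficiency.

Average length L = Σ p_i × l_i = 1.6364 bits
Entropy H = 1.2197 bits
Efficiency η = H/L × 100% = 74.54%


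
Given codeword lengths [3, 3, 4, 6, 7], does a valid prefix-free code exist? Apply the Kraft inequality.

Kraft inequality: Σ 2^(-l_i) ≤ 1 for prefix-free code
Calculating: 2^(-3) + 2^(-3) + 2^(-4) + 2^(-6) + 2^(-7)
= 0.125 + 0.125 + 0.0625 + 0.015625 + 0.0078125
= 0.3359
Since 0.3359 ≤ 1, prefix-free code exists


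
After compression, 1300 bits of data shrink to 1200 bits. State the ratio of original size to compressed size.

Compression ratio = Original / Compressed
= 1300 / 1200 = 1.08:1


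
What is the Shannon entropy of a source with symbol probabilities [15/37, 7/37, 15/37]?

H(X) = -Σ p(x) log₂ p(x)
  -15/37 × log₂(15/37) = 0.5281
  -7/37 × log₂(7/37) = 0.4545
  -15/37 × log₂(15/37) = 0.5281
H(X) = 1.5106 bits


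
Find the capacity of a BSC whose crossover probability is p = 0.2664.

For BSC with error probability p:
C = 1 - H(p) where H(p) is binary entropy
H(0.2664) = -0.2664 × log₂(0.2664) - 0.7336 × log₂(0.7336)
H(p) = 0.8363
C = 1 - 0.8363 = 0.1637 bits/use


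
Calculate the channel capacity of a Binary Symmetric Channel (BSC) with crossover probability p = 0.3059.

For BSC with error probability p:
C = 1 - H(p) where H(p) is binary entropy
H(0.3059) = -0.3059 × log₂(0.3059) - 0.6941 × log₂(0.6941)
H(p) = 0.8884
C = 1 - 0.8884 = 0.1116 bits/use


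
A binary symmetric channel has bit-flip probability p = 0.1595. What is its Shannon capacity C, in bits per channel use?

For BSC with error probability p:
C = 1 - H(p) where H(p) is binary entropy
H(0.1595) = -0.1595 × log₂(0.1595) - 0.8405 × log₂(0.8405)
H(p) = 0.6331
C = 1 - 0.6331 = 0.3669 bits/use


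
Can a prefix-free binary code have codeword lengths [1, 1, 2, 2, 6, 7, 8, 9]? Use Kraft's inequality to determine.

Kraft inequality: Σ 2^(-l_i) ≤ 1 for prefix-free code
Calculating: 2^(-1) + 2^(-1) + 2^(-2) + 2^(-2) + 2^(-6) + 2^(-7) + 2^(-8) + 2^(-9)
= 0.5 + 0.5 + 0.25 + 0.25 + 0.015625 + 0.0078125 + 0.00390625 + 0.001953125
= 1.5293
Since 1.5293 > 1, prefix-free code does not exist


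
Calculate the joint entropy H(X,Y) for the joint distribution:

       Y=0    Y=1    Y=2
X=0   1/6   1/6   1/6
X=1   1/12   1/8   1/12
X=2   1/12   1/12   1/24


H(X,Y) = -Σ p(x,y) log₂ p(x,y)
  p(0,0)=1/6: -0.1667 × log₂(0.1667) = 0.4308
  p(0,1)=1/6: -0.1667 × log₂(0.1667) = 0.4308
  p(0,2)=1/6: -0.1667 × log₂(0.1667) = 0.4308
  p(1,0)=1/12: -0.0833 × log₂(0.0833) = 0.2987
  p(1,1)=1/8: -0.1250 × log₂(0.1250) = 0.3750
  p(1,2)=1/12: -0.0833 × log₂(0.0833) = 0.2987
  p(2,0)=1/12: -0.0833 × log₂(0.0833) = 0.2987
  p(2,1)=1/12: -0.0833 × log₂(0.0833) = 0.2987
  p(2,2)=1/24: -0.0417 × log₂(0.0417) = 0.1910
H(X,Y) = 3.0535 bits


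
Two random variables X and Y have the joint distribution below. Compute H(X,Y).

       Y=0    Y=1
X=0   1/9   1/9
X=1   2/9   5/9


H(X,Y) = -Σ p(x,y) log₂ p(x,y)
  p(0,0)=1/9: -0.1111 × log₂(0.1111) = 0.3522
  p(0,1)=1/9: -0.1111 × log₂(0.1111) = 0.3522
  p(1,0)=2/9: -0.2222 × log₂(0.2222) = 0.4822
  p(1,1)=5/9: -0.5556 × log₂(0.5556) = 0.4711
H(X,Y) = 1.6577 bits


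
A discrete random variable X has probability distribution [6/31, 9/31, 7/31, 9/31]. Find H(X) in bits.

H(X) = -Σ p(x) log₂ p(x)
  -6/31 × log₂(6/31) = 0.4586
  -9/31 × log₂(9/31) = 0.5180
  -7/31 × log₂(7/31) = 0.4848
  -9/31 × log₂(9/31) = 0.5180
H(X) = 1.9794 bits


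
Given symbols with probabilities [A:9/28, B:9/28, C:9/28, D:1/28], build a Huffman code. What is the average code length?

Huffman tree construction:
Combine smallest probabilities repeatedly
Resulting codes:
  A: 01 (length 2)
  B: 10 (length 2)
  C: 11 (length 2)
  D: 00 (length 2)
Average length = Σ p(s) × length(s) = 2.0000 bits
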